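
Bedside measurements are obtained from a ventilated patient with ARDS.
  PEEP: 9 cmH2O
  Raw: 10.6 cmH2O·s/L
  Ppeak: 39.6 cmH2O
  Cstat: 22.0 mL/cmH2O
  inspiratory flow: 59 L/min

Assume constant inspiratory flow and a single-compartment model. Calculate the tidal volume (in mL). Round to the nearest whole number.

444

Flow: 59 L/min ÷ 60 = 0.9833 L/s.
Equation of motion (constant flow): PIP = Vt/C + R·V̇ + PEEP.
Vt/C = PIP − R·V̇ − PEEP = 39.6 − 10.423 − 9 = 20.177 cmH2O.
Vt = C × 20.177 = 22.0 × 20.177 = 443.89 mL.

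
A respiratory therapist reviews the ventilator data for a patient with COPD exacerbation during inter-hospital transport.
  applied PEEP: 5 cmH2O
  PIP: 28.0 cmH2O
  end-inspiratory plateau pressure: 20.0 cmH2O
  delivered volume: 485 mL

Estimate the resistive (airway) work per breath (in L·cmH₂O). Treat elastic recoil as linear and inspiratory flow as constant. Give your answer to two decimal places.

With constant inspiratory flow the resistive pressure is constant at PIP − Pplat = 28.0 − 20.0 = 8.0 cmH2O, so resistive work = 8.0 × 0.485 = 3.88 L·cmH2O.

3.88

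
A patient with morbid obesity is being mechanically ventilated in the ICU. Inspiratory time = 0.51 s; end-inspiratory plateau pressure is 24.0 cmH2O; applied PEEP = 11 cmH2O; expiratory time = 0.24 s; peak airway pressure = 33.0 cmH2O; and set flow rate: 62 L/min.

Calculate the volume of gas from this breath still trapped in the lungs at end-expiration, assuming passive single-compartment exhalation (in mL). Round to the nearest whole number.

267

Flow: 62 L/min ÷ 60 = 1.0333 L/s.
Vt = flow × Ti = 1.0333 L/s × 0.51 s × 1000 mL/L = 526.98 mL.
R = (PIP − Pplat)/V̇ = (33.0 − 24.0) / 1.0333 = 9.0/1.0333 = 8.71 cmH2O·s/L.
C = Vt/(Pplat − PEEP) = 526.98 / (24.0 − 11) = 526.98/13.0 = 40.537 mL/cmH2O.
τ = R × C = 8.71 × 0.04054 L/cmH2O = 0.3531 s.
Fraction remaining = e^(−Te/τ) = e^(−0.24/0.3531) = 0.5068.
Trapped volume = 526.98 × 0.5068 = 267.07 mL.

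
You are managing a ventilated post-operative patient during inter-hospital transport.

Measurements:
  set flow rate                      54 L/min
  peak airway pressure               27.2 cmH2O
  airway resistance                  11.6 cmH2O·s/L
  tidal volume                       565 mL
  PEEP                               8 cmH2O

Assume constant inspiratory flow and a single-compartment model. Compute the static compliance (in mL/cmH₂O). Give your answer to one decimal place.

64.5

Flow: 54 L/min ÷ 60 = 0.9 L/s.
Equation of motion (constant flow): PIP = Vt/C + R·V̇ + PEEP.
Vt/C = PIP − R·V̇ − PEEP = 27.2 − 11.6×0.9 − 8 = 27.2 − 10.44 − 8 = 8.76 cmH2O.
C = Vt / 8.76 = 565 / 8.76 = 64.498 mL/cmH2O.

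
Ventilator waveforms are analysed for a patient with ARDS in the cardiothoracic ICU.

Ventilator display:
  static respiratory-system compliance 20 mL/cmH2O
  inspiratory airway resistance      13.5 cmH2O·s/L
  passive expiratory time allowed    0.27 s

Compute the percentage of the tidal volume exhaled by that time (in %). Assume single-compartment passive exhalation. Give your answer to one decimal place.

63.2

τ = R × C = 13.5 × 20 mL/cmH2O = 13.5 × 0.020 L/cmH2O = 0.27 s.
Passive exhalation: V(t)/V₀ = e^(−t/τ) = e^(−0.27/0.27) = 0.3679.
Fraction exhaled = 1 − 0.3679 = 0.6321 → 63.21%.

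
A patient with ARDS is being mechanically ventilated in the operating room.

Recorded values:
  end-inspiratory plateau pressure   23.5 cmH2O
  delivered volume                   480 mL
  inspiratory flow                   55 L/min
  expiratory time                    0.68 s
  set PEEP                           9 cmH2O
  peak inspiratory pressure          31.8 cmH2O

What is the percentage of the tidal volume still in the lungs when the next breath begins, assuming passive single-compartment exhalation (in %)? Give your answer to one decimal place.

10.3

Flow: 55 L/min ÷ 60 = 0.9167 L/s.
R = (PIP − Pplat)/V̇ = (31.8 − 23.5) / 0.9167 = 8.3/0.9167 = 9.054 cmH2O·s/L.
C = Vt/(Pplat − PEEP) = 480.0 / (23.5 − 9) = 480.0/14.5 = 33.103 mL/cmH2O.
τ = R × C = 9.054 × 0.0331 L/cmH2O = 0.2997 s.
Fraction remaining at end-expiration = e^(−Te/τ) = e^(−0.68/0.2997) = 0.1034 → 10.34%.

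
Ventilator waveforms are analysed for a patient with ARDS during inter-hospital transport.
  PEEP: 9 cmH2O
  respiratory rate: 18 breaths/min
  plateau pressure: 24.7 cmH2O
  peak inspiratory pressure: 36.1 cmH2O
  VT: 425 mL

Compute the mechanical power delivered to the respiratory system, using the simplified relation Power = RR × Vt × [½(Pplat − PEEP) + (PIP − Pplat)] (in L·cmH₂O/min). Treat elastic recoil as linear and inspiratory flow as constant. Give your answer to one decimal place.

147.3

Per-breath work = Vt × [½(Pplat−PEEP) + (PIP−Pplat)] = 0.425 × [0.5×15.7 + 11.4] = 0.425 × 19.25 = 8.181 L·cmH2O.
Power = 18 × 8.181 = 147.26 L·cmH2O/min.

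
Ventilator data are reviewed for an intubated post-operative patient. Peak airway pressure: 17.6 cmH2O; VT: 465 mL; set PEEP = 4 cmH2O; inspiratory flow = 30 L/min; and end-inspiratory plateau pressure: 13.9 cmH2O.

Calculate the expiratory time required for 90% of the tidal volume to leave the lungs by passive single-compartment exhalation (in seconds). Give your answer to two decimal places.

0.80

Flow: 30 L/min ÷ 60 = 0.5 L/s.
R = (PIP − Pplat)/V̇ = (17.6 − 13.9) / 0.5 = 3.7/0.5 = 7.4 cmH2O·s/L.
C = Vt/(Pplat − PEEP) = 465.0 / (13.9 − 4) = 465.0/9.9 = 46.97 mL/cmH2O.
τ = R × C = 7.4 × 0.04697 L/cmH2O = 0.3476 s.
t = −τ·ln(1 − 0.90) = −0.3476·ln(0.1) = 0.8004 s.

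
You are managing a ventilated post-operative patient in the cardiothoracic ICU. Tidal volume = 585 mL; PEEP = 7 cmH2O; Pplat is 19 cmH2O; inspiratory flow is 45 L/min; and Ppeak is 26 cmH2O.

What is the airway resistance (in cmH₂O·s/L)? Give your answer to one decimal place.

9.3

Flow: 45 L/min ÷ 60 = 0.75 L/s.
Raw = (PIP − Pplat) / flow = (26 − 19) / 0.75 = 7.0 / 0.75 = 9.333 cmH2O·s/L.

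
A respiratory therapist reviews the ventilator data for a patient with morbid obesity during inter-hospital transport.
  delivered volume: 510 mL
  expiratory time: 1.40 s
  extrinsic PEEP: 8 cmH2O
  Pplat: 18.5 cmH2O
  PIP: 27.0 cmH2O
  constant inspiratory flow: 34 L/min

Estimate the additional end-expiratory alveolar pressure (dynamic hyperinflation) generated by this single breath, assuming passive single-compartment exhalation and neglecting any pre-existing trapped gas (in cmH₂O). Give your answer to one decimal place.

Flow: 34 L/min ÷ 60 = 0.5667 L/s.
R = (PIP − Pplat)/V̇ = (27.0 − 18.5) / 0.5667 = 8.5/0.5667 = 14.999 cmH2O·s/L.
C = Vt/(Pplat − PEEP) = 510.0 / (18.5 − 8) = 510.0/10.5 = 48.571 mL/cmH2O.
τ = R × C = 14.999 × 0.04857 L/cmH2O = 0.7285 s.
Fraction remaining = e^(−Te/τ) = e^(−1.40/0.7285) = 0.1463; trapped volume = 510.0 × 0.1463 = 74.613 mL.
Additional alveolar pressure from trapping ≈ V_trapped / C = 74.613 / 48.571 = 1.536 cmH2O.

1.5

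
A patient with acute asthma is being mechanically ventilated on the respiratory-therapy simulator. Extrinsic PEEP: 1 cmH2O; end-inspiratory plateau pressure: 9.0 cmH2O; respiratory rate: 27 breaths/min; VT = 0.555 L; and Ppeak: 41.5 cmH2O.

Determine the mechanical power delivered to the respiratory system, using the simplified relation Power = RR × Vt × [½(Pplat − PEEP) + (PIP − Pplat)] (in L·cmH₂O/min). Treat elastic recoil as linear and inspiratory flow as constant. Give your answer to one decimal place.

547.0

Per-breath work = Vt × [½(Pplat−PEEP) + (PIP−Pplat)] = 0.555 × [0.5×8.0 + 32.5] = 0.555 × 36.5 = 20.258 L·cmH2O.
Power = 27 × 20.258 = 546.97 L·cmH2O/min.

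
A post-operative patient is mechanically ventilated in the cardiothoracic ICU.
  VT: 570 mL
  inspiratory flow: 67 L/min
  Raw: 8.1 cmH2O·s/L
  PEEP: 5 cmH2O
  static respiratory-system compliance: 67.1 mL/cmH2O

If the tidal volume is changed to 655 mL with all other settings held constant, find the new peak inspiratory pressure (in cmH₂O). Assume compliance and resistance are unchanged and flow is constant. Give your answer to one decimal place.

23.8

Flow: 67 L/min ÷ 60 = 1.1167 L/s.
PIP = Vt/C + R·V̇ + PEEP (constant-flow equation of motion).
Only the elastic term changes: ΔPIP = ΔVt / C = (655 − 570) / 67.1 = 1.267 cmH2O.
Original PIP = 570/67.1 + 8.1×1.1167 + 5 = 22.54 cmH2O; new PIP = 22.54 + (1.267) = 23.807 cmH2O.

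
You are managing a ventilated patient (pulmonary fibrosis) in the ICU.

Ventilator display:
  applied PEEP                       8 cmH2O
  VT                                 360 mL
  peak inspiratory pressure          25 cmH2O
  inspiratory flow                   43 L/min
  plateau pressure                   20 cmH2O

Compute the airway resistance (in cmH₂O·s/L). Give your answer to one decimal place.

7.0

Flow: 43 L/min ÷ 60 = 0.7167 L/s.
Raw = (PIP − Pplat) / flow = (25 − 20) / 0.7167 = 5.0 / 0.7167 = 6.976 cmH2O·s/L.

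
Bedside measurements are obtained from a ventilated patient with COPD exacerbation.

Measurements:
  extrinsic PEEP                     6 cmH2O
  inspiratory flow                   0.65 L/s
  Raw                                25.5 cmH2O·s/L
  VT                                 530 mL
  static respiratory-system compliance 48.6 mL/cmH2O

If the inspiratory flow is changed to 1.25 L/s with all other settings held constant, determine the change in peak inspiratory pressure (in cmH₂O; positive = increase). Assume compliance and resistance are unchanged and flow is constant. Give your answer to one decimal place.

15.3

PIP = Vt/C + R·V̇ + PEEP (constant-flow equation of motion).
Only the resistive term changes: ΔPIP = R × ΔV̇ = 25.5 × (1.25 − 0.65) = 25.5 × 0.6 = 15.3 cmH2O.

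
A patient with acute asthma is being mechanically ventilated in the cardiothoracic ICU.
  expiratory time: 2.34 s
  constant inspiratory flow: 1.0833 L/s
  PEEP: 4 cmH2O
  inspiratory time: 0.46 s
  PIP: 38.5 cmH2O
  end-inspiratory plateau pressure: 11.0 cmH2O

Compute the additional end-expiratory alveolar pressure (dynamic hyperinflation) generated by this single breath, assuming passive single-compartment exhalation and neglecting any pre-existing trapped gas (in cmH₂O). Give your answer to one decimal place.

1.9

Vt = flow × Ti = 1.0833 L/s × 0.46 s × 1000 mL/L = 498.32 mL.
R = (PIP − Pplat)/V̇ = (38.5 − 11.0) / 1.0833 = 27.5/1.0833 = 25.385 cmH2O·s/L.
C = Vt/(Pplat − PEEP) = 498.32 / (11.0 − 4) = 498.32/7.0 = 71.189 mL/cmH2O.
τ = R × C = 25.385 × 0.07119 L/cmH2O = 1.807 s.
Fraction remaining = e^(−Te/τ) = e^(−2.34/1.807) = 0.2739; trapped volume = 498.32 × 0.2739 = 136.49 mL.
Additional alveolar pressure from trapping ≈ V_trapped / C = 136.49 / 71.189 = 1.917 cmH2O.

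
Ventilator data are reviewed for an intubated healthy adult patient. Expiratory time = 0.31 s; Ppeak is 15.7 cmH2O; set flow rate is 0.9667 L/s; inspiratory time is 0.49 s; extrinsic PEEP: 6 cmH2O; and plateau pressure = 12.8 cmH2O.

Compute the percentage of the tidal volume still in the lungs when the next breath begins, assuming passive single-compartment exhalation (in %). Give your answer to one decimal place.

Vt = flow × Ti = 0.9667 L/s × 0.49 s × 1000 mL/L = 473.68 mL.
R = (PIP − Pplat)/V̇ = (15.7 − 12.8) / 0.9667 = 2.9/0.9667 = 3.0 cmH2O·s/L.
C = Vt/(Pplat − PEEP) = 473.68 / (12.8 − 6) = 473.68/6.8 = 69.659 mL/cmH2O.
τ = R × C = 3.0 × 0.06966 L/cmH2O = 0.209 s.
Fraction remaining at end-expiration = e^(−Te/τ) = e^(−0.31/0.209) = 0.2269 → 22.69%.

22.7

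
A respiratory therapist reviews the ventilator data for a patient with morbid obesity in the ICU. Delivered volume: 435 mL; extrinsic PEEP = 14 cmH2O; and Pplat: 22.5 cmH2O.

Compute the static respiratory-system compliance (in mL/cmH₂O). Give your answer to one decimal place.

51.2

Cstat = Vt / (Pplat − PEEP) = 435 / (22.5 − 14) = 435 / 8.5 = 51.176 mL/cmH2O.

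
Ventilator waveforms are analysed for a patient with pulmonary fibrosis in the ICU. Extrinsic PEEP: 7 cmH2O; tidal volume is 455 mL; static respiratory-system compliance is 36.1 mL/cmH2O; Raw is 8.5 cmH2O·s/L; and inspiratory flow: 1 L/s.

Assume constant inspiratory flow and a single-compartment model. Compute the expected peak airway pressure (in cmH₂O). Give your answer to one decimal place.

Equation of motion (constant flow): PIP = Vt/C + R·V̇ + PEEP.
PIP = 455/36.1 + 8.5×1 + 7 = 12.604 + 8.5 + 7 = 28.104 cmH2O.

28.1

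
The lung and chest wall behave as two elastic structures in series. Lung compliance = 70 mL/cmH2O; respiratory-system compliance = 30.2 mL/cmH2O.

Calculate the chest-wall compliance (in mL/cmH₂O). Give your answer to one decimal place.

1/Ccw = 1/Crs − 1/CL.
1/Ccw = 1/30.2 − 1/70 = 0.01883.
Ccw = 53.107 mL/cmH2O.

53.1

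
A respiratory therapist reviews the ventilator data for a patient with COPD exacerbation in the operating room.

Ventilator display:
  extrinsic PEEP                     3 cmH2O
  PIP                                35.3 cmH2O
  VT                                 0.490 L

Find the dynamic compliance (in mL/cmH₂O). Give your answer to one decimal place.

15.2

Dynamic compliance = Vt / (PIP − PEEP) = 490 / (35.3 − 3) = 490 / 32.3 = 15.17 mL/cmH2O.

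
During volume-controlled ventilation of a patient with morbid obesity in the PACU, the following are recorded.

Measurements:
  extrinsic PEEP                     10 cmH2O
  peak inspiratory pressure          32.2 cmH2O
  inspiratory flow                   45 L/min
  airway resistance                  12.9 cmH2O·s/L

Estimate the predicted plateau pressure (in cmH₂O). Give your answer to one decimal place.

22.5

Flow: 45 L/min ÷ 60 = 0.75 L/s.
Pplat = PIP − Raw × flow = 32.2 − 12.9 × 0.75 = 32.2 − 9.675 = 22.525 cmH2O.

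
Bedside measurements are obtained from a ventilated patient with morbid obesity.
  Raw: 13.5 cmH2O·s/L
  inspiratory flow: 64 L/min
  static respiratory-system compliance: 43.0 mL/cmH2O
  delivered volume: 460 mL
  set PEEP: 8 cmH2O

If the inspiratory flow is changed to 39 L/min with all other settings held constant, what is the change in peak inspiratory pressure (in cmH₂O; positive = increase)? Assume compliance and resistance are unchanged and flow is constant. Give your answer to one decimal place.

Flow: 64 L/min ÷ 60 = 1.0667 L/s.
New flow: 39 L/min ÷ 60 = 0.65 L/s.
PIP = Vt/C + R·V̇ + PEEP (constant-flow equation of motion).
Only the resistive term changes: ΔPIP = R × ΔV̇ = 13.5 × (0.65 − 1.0667) = 13.5 × -0.4167 = -5.625 cmH2O.

-5.6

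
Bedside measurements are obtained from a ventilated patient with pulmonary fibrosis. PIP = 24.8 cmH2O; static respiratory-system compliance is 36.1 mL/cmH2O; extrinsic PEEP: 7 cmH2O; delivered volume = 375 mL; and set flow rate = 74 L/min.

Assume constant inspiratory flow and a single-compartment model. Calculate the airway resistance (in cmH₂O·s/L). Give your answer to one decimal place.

Flow: 74 L/min ÷ 60 = 1.2333 L/s.
Equation of motion (constant flow): PIP = Vt/C + R·V̇ + PEEP.
R·V̇ = PIP − Vt/C − PEEP = 24.8 − 375/36.1 − 7 = 24.8 − 10.388 − 7 = 7.412 cmH2O.
R = 7.412 / 1.2333 = 6.01 cmH2O·s/L.

6.0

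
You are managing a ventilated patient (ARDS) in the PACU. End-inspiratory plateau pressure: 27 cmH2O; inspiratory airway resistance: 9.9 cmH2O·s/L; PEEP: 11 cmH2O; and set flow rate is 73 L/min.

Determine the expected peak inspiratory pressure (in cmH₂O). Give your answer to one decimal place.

Flow: 73 L/min ÷ 60 = 1.2167 L/s.
PIP = Pplat + Raw × flow = 27 + 9.9 × 1.2167 = 27 + 12.045 = 39.045 cmH2O.

39.0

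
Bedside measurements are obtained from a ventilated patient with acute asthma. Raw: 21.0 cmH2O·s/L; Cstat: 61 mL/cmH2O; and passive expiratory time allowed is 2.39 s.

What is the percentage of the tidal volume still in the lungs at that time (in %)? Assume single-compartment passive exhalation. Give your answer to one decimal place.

τ = R × C = 21.0 × 61 mL/cmH2O = 21.0 × 0.061 L/cmH2O = 1.281 s.
Passive exhalation: V(t)/V₀ = e^(−t/τ) = e^(−2.39/1.281) = 0.1548.
Fraction remaining = 0.1548 → 15.48%.

15.5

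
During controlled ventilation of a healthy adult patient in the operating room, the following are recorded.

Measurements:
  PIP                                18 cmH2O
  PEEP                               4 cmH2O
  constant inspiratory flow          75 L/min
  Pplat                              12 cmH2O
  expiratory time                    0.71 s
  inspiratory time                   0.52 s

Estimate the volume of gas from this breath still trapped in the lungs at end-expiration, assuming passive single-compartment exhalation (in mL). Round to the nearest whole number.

Flow: 75 L/min ÷ 60 = 1.25 L/s.
Vt = flow × Ti = 1.25 L/s × 0.52 s × 1000 mL/L = 650.0 mL.
R = (PIP − Pplat)/V̇ = (18 − 12) / 1.25 = 6.0/1.25 = 4.8 cmH2O·s/L.
C = Vt/(Pplat − PEEP) = 650.0 / (12 − 4) = 650.0/8.0 = 81.25 mL/cmH2O.
τ = R × C = 4.8 × 0.08125 L/cmH2O = 0.39 s.
Fraction remaining = e^(−Te/τ) = e^(−0.71/0.39) = 0.1619.
Trapped volume = 650.0 × 0.1619 = 105.24 mL.

105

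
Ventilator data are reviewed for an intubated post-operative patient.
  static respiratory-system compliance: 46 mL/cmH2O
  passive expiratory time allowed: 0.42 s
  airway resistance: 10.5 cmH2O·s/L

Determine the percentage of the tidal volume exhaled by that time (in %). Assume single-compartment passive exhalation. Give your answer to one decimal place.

τ = R × C = 10.5 × 46 mL/cmH2O = 10.5 × 0.046 L/cmH2O = 0.483 s.
Passive exhalation: V(t)/V₀ = e^(−t/τ) = e^(−0.42/0.483) = 0.4191.
Fraction exhaled = 1 − 0.4191 = 0.5809 → 58.09%.

58.1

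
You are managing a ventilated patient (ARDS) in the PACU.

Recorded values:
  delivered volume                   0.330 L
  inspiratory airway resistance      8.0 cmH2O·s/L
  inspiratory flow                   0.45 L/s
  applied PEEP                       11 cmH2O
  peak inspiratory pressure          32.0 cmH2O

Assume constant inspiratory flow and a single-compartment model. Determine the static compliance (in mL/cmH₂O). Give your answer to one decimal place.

19.0

Equation of motion (constant flow): PIP = Vt/C + R·V̇ + PEEP.
Vt/C = PIP − R·V̇ − PEEP = 32.0 − 8.0×0.45 − 11 = 32.0 − 3.6 − 11 = 17.4 cmH2O.
C = Vt / 17.4 = 330 / 17.4 = 18.966 mL/cmH2O.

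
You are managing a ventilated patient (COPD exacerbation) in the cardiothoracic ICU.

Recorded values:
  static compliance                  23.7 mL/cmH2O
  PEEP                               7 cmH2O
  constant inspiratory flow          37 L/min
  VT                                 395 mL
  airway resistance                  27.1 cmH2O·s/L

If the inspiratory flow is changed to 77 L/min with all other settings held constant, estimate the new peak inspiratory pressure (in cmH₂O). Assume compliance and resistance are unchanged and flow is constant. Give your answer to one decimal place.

58.4

Flow: 37 L/min ÷ 60 = 0.6167 L/s.
New flow: 77 L/min ÷ 60 = 1.2833 L/s.
PIP = Vt/C + R·V̇ + PEEP (constant-flow equation of motion).
Only the resistive term changes: ΔPIP = R × ΔV̇ = 27.1 × (1.2833 − 0.6167) = 27.1 × 0.6666 = 18.065 cmH2O.
Original PIP = 395/23.7 + 27.1×0.6167 + 7 = 40.379 cmH2O; new PIP = 40.379 + (18.065) = 58.444 cmH2O.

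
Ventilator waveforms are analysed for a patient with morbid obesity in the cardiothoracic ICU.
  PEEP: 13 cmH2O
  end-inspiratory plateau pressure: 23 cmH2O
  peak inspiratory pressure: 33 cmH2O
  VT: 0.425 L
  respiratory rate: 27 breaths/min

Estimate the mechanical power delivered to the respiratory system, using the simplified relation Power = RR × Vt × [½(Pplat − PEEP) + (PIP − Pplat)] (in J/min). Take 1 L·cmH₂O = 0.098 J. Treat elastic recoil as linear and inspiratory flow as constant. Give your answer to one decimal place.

16.9

Per-breath work = Vt × [½(Pplat−PEEP) + (PIP−Pplat)] = 0.425 × [0.5×10.0 + 10.0] = 0.425 × 15.0 = 6.375 L·cmH2O.
Power = 27 × 6.375 = 172.13 L·cmH2O/min.
× 0.098 J/(L·cmH2O) → 16.869 J/min.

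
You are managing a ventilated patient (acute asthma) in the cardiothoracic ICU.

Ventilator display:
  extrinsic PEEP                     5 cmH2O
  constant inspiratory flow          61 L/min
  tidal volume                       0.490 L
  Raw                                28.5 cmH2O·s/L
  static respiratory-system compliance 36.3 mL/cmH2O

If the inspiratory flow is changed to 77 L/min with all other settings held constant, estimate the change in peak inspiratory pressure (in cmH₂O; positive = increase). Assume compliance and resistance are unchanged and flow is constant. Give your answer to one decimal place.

7.6

Flow: 61 L/min ÷ 60 = 1.0167 L/s.
New flow: 77 L/min ÷ 60 = 1.2833 L/s.
PIP = Vt/C + R·V̇ + PEEP (constant-flow equation of motion).
Only the resistive term changes: ΔPIP = R × ΔV̇ = 28.5 × (1.2833 − 1.0167) = 28.5 × 0.2666 = 7.598 cmH2O.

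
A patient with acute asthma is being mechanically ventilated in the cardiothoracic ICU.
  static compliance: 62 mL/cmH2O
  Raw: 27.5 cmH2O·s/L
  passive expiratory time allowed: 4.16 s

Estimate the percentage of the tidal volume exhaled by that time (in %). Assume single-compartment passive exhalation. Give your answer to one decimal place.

τ = R × C = 27.5 × 62 mL/cmH2O = 27.5 × 0.062 L/cmH2O = 1.705 s.
Passive exhalation: V(t)/V₀ = e^(−t/τ) = e^(−4.16/1.705) = 0.08717.
Fraction exhaled = 1 − 0.08717 = 0.9128 → 91.28%.

91.3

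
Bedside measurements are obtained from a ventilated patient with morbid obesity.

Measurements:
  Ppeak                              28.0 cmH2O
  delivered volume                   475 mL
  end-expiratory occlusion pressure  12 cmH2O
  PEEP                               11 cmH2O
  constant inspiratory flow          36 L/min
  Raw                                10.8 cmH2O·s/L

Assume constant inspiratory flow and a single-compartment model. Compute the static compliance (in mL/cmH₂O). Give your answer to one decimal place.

Flow: 36 L/min ÷ 60 = 0.6 L/s.
Total PEEP = 12 cmH2O (set 11 + intrinsic 1); this is the baseline alveolar pressure.
Equation of motion (constant flow): PIP = Vt/C + R·V̇ + PEEP.
Vt/C = PIP − R·V̇ − PEEP = 28.0 − 10.8×0.6 − 12 = 28.0 − 6.48 − 12 = 9.52 cmH2O.
C = Vt / 9.52 = 475 / 9.52 = 49.895 mL/cmH2O.

49.9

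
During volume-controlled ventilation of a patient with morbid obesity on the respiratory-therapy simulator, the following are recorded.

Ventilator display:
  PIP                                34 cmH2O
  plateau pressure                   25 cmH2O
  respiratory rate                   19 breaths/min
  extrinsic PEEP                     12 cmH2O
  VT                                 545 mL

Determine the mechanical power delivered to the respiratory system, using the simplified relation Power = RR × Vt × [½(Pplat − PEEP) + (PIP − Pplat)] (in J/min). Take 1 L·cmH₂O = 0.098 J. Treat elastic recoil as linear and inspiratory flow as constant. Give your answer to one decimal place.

15.7

Per-breath work = Vt × [½(Pplat−PEEP) + (PIP−Pplat)] = 0.545 × [0.5×13.0 + 9.0] = 0.545 × 15.5 = 8.448 L·cmH2O.
Power = 19 × 8.448 = 160.51 L·cmH2O/min.
× 0.098 J/(L·cmH2O) → 15.73 J/min.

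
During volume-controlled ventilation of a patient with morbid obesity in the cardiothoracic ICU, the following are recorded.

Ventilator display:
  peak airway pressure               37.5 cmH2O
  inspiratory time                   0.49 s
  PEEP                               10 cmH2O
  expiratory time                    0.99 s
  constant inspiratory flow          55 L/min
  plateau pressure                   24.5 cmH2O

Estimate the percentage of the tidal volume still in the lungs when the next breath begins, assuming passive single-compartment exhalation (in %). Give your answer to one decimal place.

Flow: 55 L/min ÷ 60 = 0.9167 L/s.
Vt = flow × Ti = 0.9167 L/s × 0.49 s × 1000 mL/L = 449.18 mL.
R = (PIP − Pplat)/V̇ = (37.5 − 24.5) / 0.9167 = 13.0/0.9167 = 14.181 cmH2O·s/L.
C = Vt/(Pplat − PEEP) = 449.18 / (24.5 − 10) = 449.18/14.5 = 30.978 mL/cmH2O.
τ = R × C = 14.181 × 0.03098 L/cmH2O = 0.4393 s.
Fraction remaining at end-expiration = e^(−Te/τ) = e^(−0.99/0.4393) = 0.105 → 10.5%.

10.5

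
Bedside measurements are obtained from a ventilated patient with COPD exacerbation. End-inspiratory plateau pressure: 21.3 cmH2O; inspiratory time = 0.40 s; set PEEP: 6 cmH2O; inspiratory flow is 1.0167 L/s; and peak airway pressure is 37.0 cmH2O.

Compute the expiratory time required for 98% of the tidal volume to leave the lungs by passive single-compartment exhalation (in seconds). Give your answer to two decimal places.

1.61

Vt = flow × Ti = 1.0167 L/s × 0.40 s × 1000 mL/L = 406.68 mL.
R = (PIP − Pplat)/V̇ = (37.0 − 21.3) / 1.0167 = 15.7/1.0167 = 15.442 cmH2O·s/L.
C = Vt/(Pplat − PEEP) = 406.68 / (21.3 − 6) = 406.68/15.3 = 26.58 mL/cmH2O.
τ = R × C = 15.442 × 0.02658 L/cmH2O = 0.4104 s.
t = −τ·ln(1 − 0.98) = −0.4104·ln(0.02) = 1.605 s.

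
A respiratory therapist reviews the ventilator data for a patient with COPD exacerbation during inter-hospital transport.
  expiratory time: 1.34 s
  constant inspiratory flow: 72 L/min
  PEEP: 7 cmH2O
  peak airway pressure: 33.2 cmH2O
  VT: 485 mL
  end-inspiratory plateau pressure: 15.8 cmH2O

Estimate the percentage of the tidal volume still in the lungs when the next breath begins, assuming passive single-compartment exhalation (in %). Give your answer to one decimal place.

Flow: 72 L/min ÷ 60 = 1.2 L/s.
R = (PIP − Pplat)/V̇ = (33.2 − 15.8) / 1.2 = 17.4/1.2 = 14.5 cmH2O·s/L.
C = Vt/(Pplat − PEEP) = 485.0 / (15.8 − 7) = 485.0/8.8 = 55.114 mL/cmH2O.
τ = R × C = 14.5 × 0.05511 L/cmH2O = 0.7991 s.
Fraction remaining at end-expiration = e^(−Te/τ) = e^(−1.34/0.7991) = 0.187 → 18.7%.

18.7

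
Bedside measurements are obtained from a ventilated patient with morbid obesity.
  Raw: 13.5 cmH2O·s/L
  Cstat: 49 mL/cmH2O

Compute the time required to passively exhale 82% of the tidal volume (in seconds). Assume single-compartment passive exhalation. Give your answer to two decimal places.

τ = R × C = 13.5 × 49 mL/cmH2O = 13.5 × 0.049 L/cmH2O = 0.6615 s.
Exhaled fraction f = 1 − e^(−t/τ) → t = −τ·ln(1 − f) = −0.6615·ln(0.18) = 1.134 s.

1.13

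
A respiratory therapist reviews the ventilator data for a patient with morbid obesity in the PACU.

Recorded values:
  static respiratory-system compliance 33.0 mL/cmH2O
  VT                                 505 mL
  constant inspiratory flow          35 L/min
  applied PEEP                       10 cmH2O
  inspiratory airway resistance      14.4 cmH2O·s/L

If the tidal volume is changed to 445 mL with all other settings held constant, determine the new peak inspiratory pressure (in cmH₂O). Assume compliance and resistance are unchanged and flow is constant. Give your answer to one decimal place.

Flow: 35 L/min ÷ 60 = 0.5833 L/s.
PIP = Vt/C + R·V̇ + PEEP (constant-flow equation of motion).
Only the elastic term changes: ΔPIP = ΔVt / C = (445 − 505) / 33.0 = -1.818 cmH2O.
Original PIP = 505/33.0 + 14.4×0.5833 + 10 = 33.703 cmH2O; new PIP = 33.703 + (-1.818) = 31.885 cmH2O.

31.9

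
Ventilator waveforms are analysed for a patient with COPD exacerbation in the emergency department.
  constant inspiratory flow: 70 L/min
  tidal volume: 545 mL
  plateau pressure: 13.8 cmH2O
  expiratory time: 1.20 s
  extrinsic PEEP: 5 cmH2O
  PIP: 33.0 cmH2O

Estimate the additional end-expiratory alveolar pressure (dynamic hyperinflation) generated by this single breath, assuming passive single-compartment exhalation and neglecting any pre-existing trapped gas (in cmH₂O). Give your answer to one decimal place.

2.7

Flow: 70 L/min ÷ 60 = 1.1667 L/s.
R = (PIP − Pplat)/V̇ = (33.0 − 13.8) / 1.1667 = 19.2/1.1667 = 16.457 cmH2O·s/L.
C = Vt/(Pplat − PEEP) = 545.0 / (13.8 − 5) = 545.0/8.8 = 61.932 mL/cmH2O.
τ = R × C = 16.457 × 0.06193 L/cmH2O = 1.019 s.
Fraction remaining = e^(−Te/τ) = e^(−1.20/1.019) = 0.308; trapped volume = 545.0 × 0.308 = 167.86 mL.
Additional alveolar pressure from trapping ≈ V_trapped / C = 167.86 / 61.932 = 2.71 cmH2O.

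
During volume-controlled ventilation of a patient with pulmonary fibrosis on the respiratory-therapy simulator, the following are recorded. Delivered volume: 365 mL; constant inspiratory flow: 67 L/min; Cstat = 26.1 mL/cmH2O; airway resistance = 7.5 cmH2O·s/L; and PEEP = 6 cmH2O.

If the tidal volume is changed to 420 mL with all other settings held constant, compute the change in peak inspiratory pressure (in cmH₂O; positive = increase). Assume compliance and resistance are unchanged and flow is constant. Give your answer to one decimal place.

2.1

PIP = Vt/C + R·V̇ + PEEP (constant-flow equation of motion).
Only the elastic term changes: ΔPIP = ΔVt / C = (420 − 365) / 26.1 = 2.107 cmH2O.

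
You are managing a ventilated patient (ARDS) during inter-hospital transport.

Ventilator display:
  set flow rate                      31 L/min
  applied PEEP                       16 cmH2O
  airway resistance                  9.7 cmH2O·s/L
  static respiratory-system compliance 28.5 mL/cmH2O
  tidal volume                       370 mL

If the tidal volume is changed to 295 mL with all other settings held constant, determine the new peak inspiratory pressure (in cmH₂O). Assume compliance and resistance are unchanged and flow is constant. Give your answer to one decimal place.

Flow: 31 L/min ÷ 60 = 0.5167 L/s.
PIP = Vt/C + R·V̇ + PEEP (constant-flow equation of motion).
Only the elastic term changes: ΔPIP = ΔVt / C = (295 − 370) / 28.5 = -2.632 cmH2O.
Original PIP = 370/28.5 + 9.7×0.5167 + 16 = 33.994 cmH2O; new PIP = 33.994 + (-2.632) = 31.362 cmH2O.

31.4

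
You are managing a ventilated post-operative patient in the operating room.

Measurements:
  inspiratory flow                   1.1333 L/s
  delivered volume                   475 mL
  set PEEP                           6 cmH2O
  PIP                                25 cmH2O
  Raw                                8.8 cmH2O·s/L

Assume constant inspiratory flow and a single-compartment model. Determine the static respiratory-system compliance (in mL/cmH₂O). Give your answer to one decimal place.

Equation of motion (constant flow): PIP = Vt/C + R·V̇ + PEEP.
Vt/C = PIP − R·V̇ − PEEP = 25 − 8.8×1.1333 − 6 = 25 − 9.973 − 6 = 9.027 cmH2O.
C = Vt / 9.027 = 475 / 9.027 = 52.62 mL/cmH2O.

52.6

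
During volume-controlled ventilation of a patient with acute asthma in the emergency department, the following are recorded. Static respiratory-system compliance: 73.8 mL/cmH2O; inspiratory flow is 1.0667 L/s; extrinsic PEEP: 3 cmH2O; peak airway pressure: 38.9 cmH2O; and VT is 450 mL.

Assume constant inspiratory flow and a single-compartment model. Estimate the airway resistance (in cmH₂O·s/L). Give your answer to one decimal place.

27.9

Equation of motion (constant flow): PIP = Vt/C + R·V̇ + PEEP.
R·V̇ = PIP − Vt/C − PEEP = 38.9 − 450/73.8 − 3 = 38.9 − 6.098 − 3 = 29.802 cmH2O.
R = 29.802 / 1.0667 = 27.939 cmH2O·s/L.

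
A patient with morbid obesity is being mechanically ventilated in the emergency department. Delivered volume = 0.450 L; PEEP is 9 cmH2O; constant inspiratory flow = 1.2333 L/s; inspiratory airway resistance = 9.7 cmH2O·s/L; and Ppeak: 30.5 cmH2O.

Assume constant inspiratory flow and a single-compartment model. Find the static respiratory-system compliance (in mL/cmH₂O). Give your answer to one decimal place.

Equation of motion (constant flow): PIP = Vt/C + R·V̇ + PEEP.
Vt/C = PIP − R·V̇ − PEEP = 30.5 − 9.7×1.2333 − 9 = 30.5 − 11.963 − 9 = 9.537 cmH2O.
C = Vt / 9.537 = 450 / 9.537 = 47.185 mL/cmH2O.

47.2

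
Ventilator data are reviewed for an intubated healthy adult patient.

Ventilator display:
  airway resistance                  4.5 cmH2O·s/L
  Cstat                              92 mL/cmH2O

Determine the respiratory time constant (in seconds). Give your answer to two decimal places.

τ = R × C = 4.5 × 92 mL/cmH2O = 4.5 × 0.092 L/cmH2O = 0.414 s.

0.41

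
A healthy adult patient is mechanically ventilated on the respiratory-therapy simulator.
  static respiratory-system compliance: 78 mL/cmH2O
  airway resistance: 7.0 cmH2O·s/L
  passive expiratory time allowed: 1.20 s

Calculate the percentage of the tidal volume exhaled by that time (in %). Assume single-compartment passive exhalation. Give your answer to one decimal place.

τ = R × C = 7.0 × 78 mL/cmH2O = 7.0 × 0.078 L/cmH2O = 0.546 s.
Passive exhalation: V(t)/V₀ = e^(−t/τ) = e^(−1.20/0.546) = 0.111.
Fraction exhaled = 1 − 0.111 = 0.889 → 88.9%.

88.9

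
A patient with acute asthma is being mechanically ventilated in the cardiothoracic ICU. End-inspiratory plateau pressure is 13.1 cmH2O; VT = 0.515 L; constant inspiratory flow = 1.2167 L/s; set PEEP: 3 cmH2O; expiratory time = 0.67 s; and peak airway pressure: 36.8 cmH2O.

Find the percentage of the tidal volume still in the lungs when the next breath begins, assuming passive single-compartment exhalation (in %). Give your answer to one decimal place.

R = (PIP − Pplat)/V̇ = (36.8 − 13.1) / 1.2167 = 23.7/1.2167 = 19.479 cmH2O·s/L.
C = Vt/(Pplat − PEEP) = 515.0 / (13.1 − 3) = 515.0/10.1 = 50.99 mL/cmH2O.
τ = R × C = 19.479 × 0.05099 L/cmH2O = 0.9932 s.
Fraction remaining at end-expiration = e^(−Te/τ) = e^(−0.67/0.9932) = 0.5094 → 50.94%.

50.9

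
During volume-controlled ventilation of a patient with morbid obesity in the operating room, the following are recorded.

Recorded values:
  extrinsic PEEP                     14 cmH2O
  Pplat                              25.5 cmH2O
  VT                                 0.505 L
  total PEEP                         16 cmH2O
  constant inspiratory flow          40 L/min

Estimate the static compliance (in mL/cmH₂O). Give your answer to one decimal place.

End-expiratory occlusion gives total PEEP = 16 cmH2O (intrinsic PEEP = 16 − 14 = 2). Use total PEEP for the elastic gradient.
Cstat = Vt / (Pplat − PEEPtotal) = 505 / (25.5 − 16) = 505 / 9.5 = 53.158 mL/cmH2O.

53.2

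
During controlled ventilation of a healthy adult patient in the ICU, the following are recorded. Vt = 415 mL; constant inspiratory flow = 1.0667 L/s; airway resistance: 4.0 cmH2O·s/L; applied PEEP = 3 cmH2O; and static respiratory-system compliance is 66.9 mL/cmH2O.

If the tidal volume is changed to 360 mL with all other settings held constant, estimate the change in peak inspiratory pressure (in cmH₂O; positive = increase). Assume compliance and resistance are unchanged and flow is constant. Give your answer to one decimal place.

-0.8

PIP = Vt/C + R·V̇ + PEEP (constant-flow equation of motion).
Only the elastic term changes: ΔPIP = ΔVt / C = (360 − 415) / 66.9 = -0.8221 cmH2O.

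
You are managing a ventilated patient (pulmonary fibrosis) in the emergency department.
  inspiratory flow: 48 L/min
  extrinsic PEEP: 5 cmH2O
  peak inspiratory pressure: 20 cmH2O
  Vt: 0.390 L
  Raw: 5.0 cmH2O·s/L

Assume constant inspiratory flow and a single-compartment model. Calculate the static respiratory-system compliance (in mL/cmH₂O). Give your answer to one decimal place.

35.5

Flow: 48 L/min ÷ 60 = 0.8 L/s.
Equation of motion (constant flow): PIP = Vt/C + R·V̇ + PEEP.
Vt/C = PIP − R·V̇ − PEEP = 20 − 5.0×0.8 − 5 = 20 − 4.0 − 5 = 11.0 cmH2O.
C = Vt / 11.0 = 390 / 11.0 = 35.455 mL/cmH2O.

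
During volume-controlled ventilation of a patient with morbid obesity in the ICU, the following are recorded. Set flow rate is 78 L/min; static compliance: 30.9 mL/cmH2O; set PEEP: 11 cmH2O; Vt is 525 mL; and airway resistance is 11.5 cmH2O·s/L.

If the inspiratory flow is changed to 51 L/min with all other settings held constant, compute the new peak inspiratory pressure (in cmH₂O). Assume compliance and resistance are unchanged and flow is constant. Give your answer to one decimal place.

Flow: 78 L/min ÷ 60 = 1.3 L/s.
New flow: 51 L/min ÷ 60 = 0.85 L/s.
PIP = Vt/C + R·V̇ + PEEP (constant-flow equation of motion).
Only the resistive term changes: ΔPIP = R × ΔV̇ = 11.5 × (0.85 − 1.3) = 11.5 × -0.45 = -5.175 cmH2O.
Original PIP = 525/30.9 + 11.5×1.3 + 11 = 42.94 cmH2O; new PIP = 42.94 + (-5.175) = 37.765 cmH2O.

37.8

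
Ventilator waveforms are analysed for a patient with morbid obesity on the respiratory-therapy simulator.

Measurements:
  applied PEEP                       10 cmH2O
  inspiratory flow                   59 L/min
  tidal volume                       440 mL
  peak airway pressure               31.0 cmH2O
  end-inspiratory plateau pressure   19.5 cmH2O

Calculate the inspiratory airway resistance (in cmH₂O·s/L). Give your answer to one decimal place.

Flow: 59 L/min ÷ 60 = 0.9833 L/s.
Raw = (PIP − Pplat) / flow = (31.0 − 19.5) / 0.9833 = 11.5 / 0.9833 = 11.695 cmH2O·s/L.

11.7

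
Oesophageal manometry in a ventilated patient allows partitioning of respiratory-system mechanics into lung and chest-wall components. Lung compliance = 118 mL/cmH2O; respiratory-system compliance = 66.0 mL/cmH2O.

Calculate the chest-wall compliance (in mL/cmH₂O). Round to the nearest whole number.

1/Ccw = 1/Crs − 1/CL.
1/Ccw = 1/66.0 − 1/118 = 0.006677.
Ccw = 149.77 mL/cmH2O.

150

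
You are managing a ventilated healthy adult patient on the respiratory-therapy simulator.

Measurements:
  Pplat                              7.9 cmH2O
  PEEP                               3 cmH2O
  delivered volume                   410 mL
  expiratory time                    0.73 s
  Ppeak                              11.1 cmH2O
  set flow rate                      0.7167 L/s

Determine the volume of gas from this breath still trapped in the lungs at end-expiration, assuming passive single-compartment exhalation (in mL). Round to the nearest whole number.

R = (PIP − Pplat)/V̇ = (11.1 − 7.9) / 0.7167 = 3.2/0.7167 = 4.465 cmH2O·s/L.
C = Vt/(Pplat − PEEP) = 410.0 / (7.9 − 3) = 410.0/4.9 = 83.673 mL/cmH2O.
τ = R × C = 4.465 × 0.08367 L/cmH2O = 0.3736 s.
Fraction remaining = e^(−Te/τ) = e^(−0.73/0.3736) = 0.1417.
Trapped volume = 410.0 × 0.1417 = 58.097 mL.

58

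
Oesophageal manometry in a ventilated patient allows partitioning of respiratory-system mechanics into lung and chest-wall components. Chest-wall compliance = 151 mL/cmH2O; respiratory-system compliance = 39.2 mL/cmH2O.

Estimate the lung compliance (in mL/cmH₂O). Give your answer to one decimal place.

52.9

1/CL = 1/Crs − 1/Ccw.
1/CL = 1/39.2 − 1/151 = 0.01889.
CL = 52.938 mL/cmH2O.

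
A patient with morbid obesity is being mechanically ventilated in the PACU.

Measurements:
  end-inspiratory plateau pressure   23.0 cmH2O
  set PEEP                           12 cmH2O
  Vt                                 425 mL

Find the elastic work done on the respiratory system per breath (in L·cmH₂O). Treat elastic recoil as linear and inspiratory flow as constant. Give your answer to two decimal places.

2.34

Elastic work ≈ ½ × (Pplat − PEEP) × Vt = 0.5 × (23.0 − 12) × 0.425 L = 0.5 × 11.0 × 0.425 = 2.338 L·cmH2O.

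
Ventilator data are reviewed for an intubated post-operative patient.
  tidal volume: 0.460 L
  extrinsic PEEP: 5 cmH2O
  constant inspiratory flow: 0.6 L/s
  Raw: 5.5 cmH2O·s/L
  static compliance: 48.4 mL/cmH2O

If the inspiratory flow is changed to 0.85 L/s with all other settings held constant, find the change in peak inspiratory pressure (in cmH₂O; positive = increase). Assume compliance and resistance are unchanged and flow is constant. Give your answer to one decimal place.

1.4

PIP = Vt/C + R·V̇ + PEEP (constant-flow equation of motion).
Only the resistive term changes: ΔPIP = R × ΔV̇ = 5.5 × (0.85 − 0.6) = 5.5 × 0.25 = 1.375 cmH2O.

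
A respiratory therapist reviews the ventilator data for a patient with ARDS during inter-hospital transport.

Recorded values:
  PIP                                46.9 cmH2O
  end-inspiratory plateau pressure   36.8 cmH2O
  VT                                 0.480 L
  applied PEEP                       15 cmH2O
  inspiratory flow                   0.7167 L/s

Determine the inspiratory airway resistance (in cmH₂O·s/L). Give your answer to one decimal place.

14.1

Raw = (PIP − Pplat) / flow = (46.9 − 36.8) / 0.7167 = 10.1 / 0.7167 = 14.092 cmH2O·s/L.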